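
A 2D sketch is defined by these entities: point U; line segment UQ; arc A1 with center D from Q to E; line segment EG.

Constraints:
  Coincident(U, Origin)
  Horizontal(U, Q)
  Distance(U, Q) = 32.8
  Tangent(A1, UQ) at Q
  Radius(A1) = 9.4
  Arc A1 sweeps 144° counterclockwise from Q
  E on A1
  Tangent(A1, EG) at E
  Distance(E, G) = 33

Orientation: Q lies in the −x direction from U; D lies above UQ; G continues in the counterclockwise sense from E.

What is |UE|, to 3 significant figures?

32.1

U is at the origin; U and Q share the same y with |UQ| = 32.8 and Q on the −x side, so Q = (-32.8, 0.00). The tangent condition forces DQ to be normal to UQ, so D = Q + (0, 9.4) = (-32.8, 9.40). On A1, Q sits at bearing -90° from D; a 144° counterclockwise sweep puts E at bearing 54°, so E = D + 9.4·(cos 54°, sin 54°) = (-27.3, 17.0). Then |UE| = |E − U| = 32.1.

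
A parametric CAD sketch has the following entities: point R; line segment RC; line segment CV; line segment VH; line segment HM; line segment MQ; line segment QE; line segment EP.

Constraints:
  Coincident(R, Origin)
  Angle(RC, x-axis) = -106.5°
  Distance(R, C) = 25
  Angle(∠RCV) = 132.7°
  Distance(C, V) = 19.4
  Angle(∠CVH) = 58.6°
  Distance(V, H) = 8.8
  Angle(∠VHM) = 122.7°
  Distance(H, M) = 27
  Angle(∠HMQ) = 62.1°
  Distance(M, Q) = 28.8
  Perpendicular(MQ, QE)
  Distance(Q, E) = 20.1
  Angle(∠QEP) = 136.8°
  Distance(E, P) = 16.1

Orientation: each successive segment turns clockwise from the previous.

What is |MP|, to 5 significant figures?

36.464

R is at the origin; RC runs at -106.5° with length 25.0, so C = (-7.1004, -23.970). ∠RCV = 132.7° gives CV at -153.80° from the x-axis; with |CV| = 19.4, V = (-24.507, -32.536). ∠CVH = 58.6° gives VH at 84.800° from the x-axis; with |VH| = 8.8, H = (-23.710, -23.772). ∠VHM = 122.7° gives HM at 27.500° from the x-axis; with |HM| = 27.0, M = (0.23966, -11.305). ∠HMQ = 62.1° gives MQ at -90.400° from the x-axis; with |MQ| = 28.8, Q = (0.038603, -40.104). MQ ⟂ QE, so QE runs at 179.60°; with |QE| = 20.1, E = (-20.061, -39.964). ∠QEP = 136.8° gives EP at 136.40° from the x-axis; with |EP| = 16.1, P = (-31.720, -28.861). Then |MP| = |P − M| = 36.464.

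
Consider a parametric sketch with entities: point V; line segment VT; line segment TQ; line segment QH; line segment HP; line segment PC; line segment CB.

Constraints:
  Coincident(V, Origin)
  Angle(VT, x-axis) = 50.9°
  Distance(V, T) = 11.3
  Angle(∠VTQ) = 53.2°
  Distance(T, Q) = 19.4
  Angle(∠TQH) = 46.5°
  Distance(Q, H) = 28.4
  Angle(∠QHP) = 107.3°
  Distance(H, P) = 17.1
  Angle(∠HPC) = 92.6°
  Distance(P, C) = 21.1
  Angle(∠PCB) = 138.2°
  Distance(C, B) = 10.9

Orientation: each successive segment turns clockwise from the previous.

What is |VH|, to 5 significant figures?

13.465

∠VTQ = 53.2° gives TQ at -75.900° from the x-axis; with |TQ| = 19.4, Q = (11.853, -10.046). ∠TQH = 46.5° gives QH at 150.60° from the x-axis; with |QH| = 28.4, H = (-12.890, 3.8955). Then |VH| = |H − V| = 13.465.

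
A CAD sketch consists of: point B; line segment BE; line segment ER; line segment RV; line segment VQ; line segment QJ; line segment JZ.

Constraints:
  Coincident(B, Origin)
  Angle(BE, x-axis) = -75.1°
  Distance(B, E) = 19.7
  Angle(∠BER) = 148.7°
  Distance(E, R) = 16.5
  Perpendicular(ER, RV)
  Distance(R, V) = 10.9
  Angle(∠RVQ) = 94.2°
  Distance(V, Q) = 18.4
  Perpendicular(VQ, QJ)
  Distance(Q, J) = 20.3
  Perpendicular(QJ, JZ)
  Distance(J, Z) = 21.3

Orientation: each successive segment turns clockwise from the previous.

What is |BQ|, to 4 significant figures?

15.12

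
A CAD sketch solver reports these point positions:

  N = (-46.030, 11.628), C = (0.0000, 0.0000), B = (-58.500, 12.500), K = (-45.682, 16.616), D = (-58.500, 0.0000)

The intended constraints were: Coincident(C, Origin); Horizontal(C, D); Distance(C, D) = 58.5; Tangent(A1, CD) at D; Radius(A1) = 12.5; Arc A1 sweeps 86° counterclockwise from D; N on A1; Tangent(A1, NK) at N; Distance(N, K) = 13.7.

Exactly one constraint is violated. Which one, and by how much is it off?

Distance(N, K) = 13.7 — off by 8.70.

C = (0.00, 0.00) ✓; C.y = 0.00, D.y = 0.00 ✓; |CD| = 58.50 ✓; ∠(BD, DC) = 90.00° ✓; |BD| = 12.50 ✓; bearing(B→N) − bearing(B→D) = 86.00° ✓; |BN| = 12.50 ✓; ∠(BN, NK) = 89.99° ✓; |NK| = 5.000 ✗.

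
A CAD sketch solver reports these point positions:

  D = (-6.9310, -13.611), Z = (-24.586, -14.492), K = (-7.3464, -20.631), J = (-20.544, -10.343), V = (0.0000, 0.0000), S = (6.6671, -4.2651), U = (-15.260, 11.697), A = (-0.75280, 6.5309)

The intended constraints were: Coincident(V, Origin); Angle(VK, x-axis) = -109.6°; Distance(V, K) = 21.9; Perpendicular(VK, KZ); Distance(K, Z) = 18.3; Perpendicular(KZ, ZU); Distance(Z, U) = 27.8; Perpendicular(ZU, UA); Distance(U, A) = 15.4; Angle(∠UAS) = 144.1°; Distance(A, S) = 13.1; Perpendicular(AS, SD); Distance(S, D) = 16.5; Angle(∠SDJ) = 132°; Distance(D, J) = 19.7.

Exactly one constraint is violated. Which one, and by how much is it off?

Distance(D, J) = 19.7 — off by 5.70.

V = (0.00, 0.00) ✓; VK at -109.6° ✓; |VK| = 21.90 ✓; ∠(VK, KZ) = 90.00° ✓; |KZ| = 18.30 ✓; ∠(KZ, ZU) = 90.00° ✓; |ZU| = 27.80 ✓; ∠(ZU, UA) = 90.00° ✓; |UA| = 15.40 ✓; ∠UAS = 144.1° ✓; |AS| = 13.10 ✓; ∠(AS, SD) = 90.00° ✓; |SD| = 16.50 ✓; ∠SDJ = 132.0° ✓; |DJ| = 14.00 ✗.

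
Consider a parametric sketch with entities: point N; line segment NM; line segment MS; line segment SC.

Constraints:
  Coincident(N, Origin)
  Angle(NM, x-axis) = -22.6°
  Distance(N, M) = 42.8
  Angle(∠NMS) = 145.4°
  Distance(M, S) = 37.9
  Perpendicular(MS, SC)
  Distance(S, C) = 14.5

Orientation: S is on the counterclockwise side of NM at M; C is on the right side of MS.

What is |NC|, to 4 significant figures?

82.79

N is at the origin; NM runs at -22.6° with length 42.8, so M = 42.8·(cos -22.6°, sin -22.6°) = (39.51, -16.45). ∠NMS = 145.4°, so MS runs at -22.6° + (180° − 145.4°) = 12.00° from the x-axis; with |MS| = 37.9, S = M + 37.9·(cos 12.00°, sin 12.00°) = (76.59, -8.568). The perpendicularity gives SC at right angles to MS; with |SC| = 14.5 on the right of MS, C = S + 14.5·(0.2079, -0.9781) = (79.60, -22.75). Then |NC| = |C − N| = 82.79.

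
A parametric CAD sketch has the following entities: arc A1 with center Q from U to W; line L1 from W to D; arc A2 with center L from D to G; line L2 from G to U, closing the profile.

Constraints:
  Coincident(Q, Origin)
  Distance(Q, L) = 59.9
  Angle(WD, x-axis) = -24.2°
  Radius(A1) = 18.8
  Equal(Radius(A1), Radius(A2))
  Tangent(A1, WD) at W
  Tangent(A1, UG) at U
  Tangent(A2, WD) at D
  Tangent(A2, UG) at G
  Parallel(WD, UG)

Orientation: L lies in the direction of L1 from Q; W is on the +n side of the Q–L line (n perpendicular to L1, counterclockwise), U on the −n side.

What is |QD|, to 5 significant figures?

62.781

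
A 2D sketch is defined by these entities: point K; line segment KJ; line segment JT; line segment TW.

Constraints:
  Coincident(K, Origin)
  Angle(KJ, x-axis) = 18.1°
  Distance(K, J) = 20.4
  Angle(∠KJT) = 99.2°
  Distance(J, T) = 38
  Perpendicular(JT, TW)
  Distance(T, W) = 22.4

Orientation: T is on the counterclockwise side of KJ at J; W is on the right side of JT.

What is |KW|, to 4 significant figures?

59.26

∠KJT = 99.2°, so JT runs at 18.1° + (180° − 99.2°) = 98.90° from the x-axis; with |JT| = 38.0, T = J + 38.0·(cos 98.90°, sin 98.90°) = (13.51, 43.88). JT is perpendicular to TW; with |TW| = 22.4 on the right of JT, W = T + 22.4·(0.9880, 0.1547) = (35.64, 47.35). Then |KW| = |W − K| = 59.26.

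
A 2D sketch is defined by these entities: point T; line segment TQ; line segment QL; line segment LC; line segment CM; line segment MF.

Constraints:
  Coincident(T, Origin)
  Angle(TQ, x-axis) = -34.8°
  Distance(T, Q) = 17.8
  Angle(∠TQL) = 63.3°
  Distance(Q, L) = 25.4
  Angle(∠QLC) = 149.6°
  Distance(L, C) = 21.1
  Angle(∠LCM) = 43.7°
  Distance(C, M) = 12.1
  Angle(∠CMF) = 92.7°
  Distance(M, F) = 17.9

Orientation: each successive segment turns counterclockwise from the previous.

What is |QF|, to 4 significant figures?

27.15

T is at the origin; TQ runs at -34.8° with length 17.8, so Q = (14.62, -10.16). ∠TQL = 63.3° gives QL at 81.90° from the x-axis; with |QL| = 25.4, L = (18.20, 14.99). ∠QLC = 149.6° gives LC at 112.3° from the x-axis; with |LC| = 21.1, C = (10.19, 34.51). ∠LCM = 43.7° gives CM at -111.4° from the x-axis; with |CM| = 12.1, M = (5.774, 23.24). ∠CMF = 92.7° gives MF at -24.10° from the x-axis; with |MF| = 17.9, F = (22.11, 15.93). Then |QF| = |F − Q| = 27.15.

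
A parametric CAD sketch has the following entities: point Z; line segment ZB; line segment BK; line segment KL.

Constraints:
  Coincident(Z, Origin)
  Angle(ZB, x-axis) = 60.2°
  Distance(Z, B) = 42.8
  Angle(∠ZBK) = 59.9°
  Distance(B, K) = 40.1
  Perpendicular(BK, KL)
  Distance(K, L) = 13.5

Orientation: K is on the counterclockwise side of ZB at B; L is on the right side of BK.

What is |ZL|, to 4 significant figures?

53.86

Z is at the origin; ZB runs at 60.2° with length 42.8, so B = 42.8·(cos 60.2°, sin 60.2°) = (21.27, 37.14). ∠ZBK = 59.9°, so BK runs at 60.2° + (180° − 59.9°) = 180.3° from the x-axis; with |BK| = 40.1, K = B + 40.1·(cos 180.3°, sin 180.3°) = (-18.83, 36.93). BK is perpendicular to KL; with |KL| = 13.5 on the right of BK, L = K + 13.5·(-0.005236, 1.000) = (-18.90, 50.43). Then |ZL| = |L − Z| = 53.86.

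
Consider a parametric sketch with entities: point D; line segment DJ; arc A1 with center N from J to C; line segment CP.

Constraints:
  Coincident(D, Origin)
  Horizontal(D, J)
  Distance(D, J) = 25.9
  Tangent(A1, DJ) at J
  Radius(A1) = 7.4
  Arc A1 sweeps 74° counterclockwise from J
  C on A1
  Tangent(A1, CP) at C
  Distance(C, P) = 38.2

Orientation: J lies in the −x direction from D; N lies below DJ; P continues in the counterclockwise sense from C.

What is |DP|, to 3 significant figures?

60.6

On A1, J sits at bearing 90° from N; a 74° counterclockwise sweep puts C at bearing 164°, so C = N + 7.4·(cos 164°, sin 164°) = (-33.0, -5.36). Since A1 is tangent to CP there, NC ⟂ CP, so CP runs along (−sin 164°, cos 164°); with |CP| = 38.2, P = (-43.5, -42.1). Then |DP| = |P − D| = 60.6.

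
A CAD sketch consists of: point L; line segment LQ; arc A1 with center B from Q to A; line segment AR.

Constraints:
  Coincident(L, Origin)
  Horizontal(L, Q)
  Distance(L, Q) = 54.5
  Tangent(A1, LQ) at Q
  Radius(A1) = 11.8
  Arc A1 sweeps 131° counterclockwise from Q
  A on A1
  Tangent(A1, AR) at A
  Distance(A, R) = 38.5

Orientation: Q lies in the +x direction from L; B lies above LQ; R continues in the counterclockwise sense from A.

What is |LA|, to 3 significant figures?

66.3

L is at the origin; L and Q share the same y with |LQ| = 54.5 and Q on the +x side, so Q = (54.5, 0.00). The tangent condition forces BQ to be normal to LQ, so B = Q + (0, 11.8) = (54.5, 11.8). On A1, Q sits at bearing -90° from B; a 131° counterclockwise sweep puts A at bearing 41°, so A = B + 11.8·(cos 41°, sin 41°) = (63.4, 19.5). Then |LA| = |A − L| = 66.3.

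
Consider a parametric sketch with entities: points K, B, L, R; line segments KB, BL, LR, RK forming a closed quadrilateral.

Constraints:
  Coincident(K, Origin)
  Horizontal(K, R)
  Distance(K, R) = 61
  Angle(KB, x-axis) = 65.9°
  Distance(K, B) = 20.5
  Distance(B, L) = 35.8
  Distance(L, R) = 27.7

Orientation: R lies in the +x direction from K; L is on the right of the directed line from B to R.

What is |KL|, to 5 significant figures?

34.590

Checks: |BL| = 35.80 ✓; |LR| = 27.70 ✓.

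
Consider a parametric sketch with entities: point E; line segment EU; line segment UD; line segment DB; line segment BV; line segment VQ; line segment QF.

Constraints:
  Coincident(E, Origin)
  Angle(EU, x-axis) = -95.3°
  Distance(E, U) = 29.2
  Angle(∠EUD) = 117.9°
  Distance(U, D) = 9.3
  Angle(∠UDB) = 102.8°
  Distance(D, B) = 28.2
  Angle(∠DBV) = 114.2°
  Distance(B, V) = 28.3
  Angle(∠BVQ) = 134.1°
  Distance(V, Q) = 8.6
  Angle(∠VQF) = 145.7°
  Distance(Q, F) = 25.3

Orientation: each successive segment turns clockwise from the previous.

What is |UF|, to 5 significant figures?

42.724

∠BVQ = 134.1° gives VQ at 13.700° from the x-axis; with |VQ| = 8.6, Q = (-4.9427, 16.783). ∠VQF = 145.7° gives QF at -20.600° from the x-axis; with |QF| = 25.3, F = (18.740, 7.8818). Then |UF| = |F − U| = 42.724.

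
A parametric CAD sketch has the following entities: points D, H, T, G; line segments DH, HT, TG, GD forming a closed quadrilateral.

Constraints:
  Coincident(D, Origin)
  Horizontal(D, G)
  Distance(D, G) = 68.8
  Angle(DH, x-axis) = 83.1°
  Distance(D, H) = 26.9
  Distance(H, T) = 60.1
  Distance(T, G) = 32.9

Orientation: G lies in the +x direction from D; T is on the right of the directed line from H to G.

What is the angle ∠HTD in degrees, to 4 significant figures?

25.25°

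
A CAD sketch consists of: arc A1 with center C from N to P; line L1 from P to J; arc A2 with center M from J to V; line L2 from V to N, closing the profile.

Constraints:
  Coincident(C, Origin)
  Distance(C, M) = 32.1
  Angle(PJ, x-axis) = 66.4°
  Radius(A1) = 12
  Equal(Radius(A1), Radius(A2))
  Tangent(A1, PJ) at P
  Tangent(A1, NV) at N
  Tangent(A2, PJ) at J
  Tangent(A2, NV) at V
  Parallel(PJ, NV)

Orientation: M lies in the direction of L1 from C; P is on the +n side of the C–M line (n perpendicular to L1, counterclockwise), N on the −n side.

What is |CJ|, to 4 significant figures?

34.27

The slot axis is L1's direction at 66.4°, so u = (cos 66.4°, sin 66.4°) = (0.4003, 0.9164) and n = (−sin 66.4°, cos 66.4°) = (-0.9164, 0.4003). C is at the origin and M lies 32.1 along u from C, so M = 32.1·u = (12.85, 29.42). Tangency of A1 to both parallel lines with radius 12.0 puts P and N at C ± 12.0·n: P = (-11.00, 4.804), N = (11.00, -4.804). Equal radii place J and V the same way about M: J = M + 12.0·n = (1.855, 34.22), V = M − 12.0·n = (23.85, 24.61). Then |CJ| = |J − C| = 34.27.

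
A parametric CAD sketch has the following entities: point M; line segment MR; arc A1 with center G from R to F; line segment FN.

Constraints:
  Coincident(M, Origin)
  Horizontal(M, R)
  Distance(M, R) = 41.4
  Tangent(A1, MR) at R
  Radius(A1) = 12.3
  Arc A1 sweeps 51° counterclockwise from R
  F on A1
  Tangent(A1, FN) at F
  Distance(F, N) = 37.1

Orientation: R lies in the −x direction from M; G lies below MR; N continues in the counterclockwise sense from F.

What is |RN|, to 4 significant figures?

46.88

On A1, R sits at bearing 90° from G; a 51° counterclockwise sweep puts F at bearing 141°, so F = G + 12.3·(cos 141°, sin 141°) = (-50.96, -4.559). The tangent condition forces GF to be normal to FN, so FN runs along (−sin 141°, cos 141°); with |FN| = 37.1, N = (-74.31, -33.39). Then |RN| = |N − R| = 46.88.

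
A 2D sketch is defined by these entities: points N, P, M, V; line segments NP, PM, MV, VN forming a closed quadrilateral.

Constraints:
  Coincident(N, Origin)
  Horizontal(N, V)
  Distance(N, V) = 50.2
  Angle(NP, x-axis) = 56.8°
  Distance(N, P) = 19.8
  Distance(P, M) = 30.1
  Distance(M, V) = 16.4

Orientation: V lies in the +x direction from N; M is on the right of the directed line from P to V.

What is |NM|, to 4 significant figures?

34.12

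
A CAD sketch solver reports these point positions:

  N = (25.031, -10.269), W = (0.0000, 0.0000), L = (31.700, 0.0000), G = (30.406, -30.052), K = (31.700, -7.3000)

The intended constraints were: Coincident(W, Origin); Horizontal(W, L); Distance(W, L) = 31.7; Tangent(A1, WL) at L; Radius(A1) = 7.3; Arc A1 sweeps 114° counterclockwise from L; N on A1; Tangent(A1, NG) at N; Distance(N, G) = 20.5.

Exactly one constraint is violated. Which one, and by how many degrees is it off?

Tangent(A1, NG) at N — off by 8.80°.

W = (0.00, 0.00) ✓; W.y = 0.00, L.y = 0.00 ✓; |WL| = 31.70 ✓; ∠(KL, LW) = 90.00° ✓; |KL| = 7.300 ✓; bearing(K→N) − bearing(K→L) = 114.0° ✓; |KN| = 7.300 ✓; ∠(KN, NG) = 98.80° ✗; |NG| = 20.50 ✓.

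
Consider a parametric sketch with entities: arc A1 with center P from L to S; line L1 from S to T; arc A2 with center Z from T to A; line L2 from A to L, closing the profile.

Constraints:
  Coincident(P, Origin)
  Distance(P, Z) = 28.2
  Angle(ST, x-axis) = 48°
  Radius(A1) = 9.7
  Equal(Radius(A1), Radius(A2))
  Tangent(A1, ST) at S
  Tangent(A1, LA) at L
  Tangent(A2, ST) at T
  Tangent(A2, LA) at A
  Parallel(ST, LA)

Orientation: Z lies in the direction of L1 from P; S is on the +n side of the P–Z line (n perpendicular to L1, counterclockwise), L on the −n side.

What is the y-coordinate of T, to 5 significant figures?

27.447

The slot axis is L1's direction at 48.0°, so u = (cos 48.0°, sin 48.0°) = (0.66913, 0.74314) and n = (−sin 48.0°, cos 48.0°) = (-0.74314, 0.66913). P is at the origin and Z lies 28.2 along u from P, so Z = 28.2·u = (18.869, 20.957). Tangency of A1 to both parallel lines with radius 9.7 puts S and L at P ± 9.7·n: S = (-7.2085, 6.4906), L = (7.2085, -6.4906). Equal radii place T and A the same way about Z: T = Z + 9.7·n = (11.661, 27.447), A = Z − 9.7·n = (26.078, 14.466). So T.y = 27.447.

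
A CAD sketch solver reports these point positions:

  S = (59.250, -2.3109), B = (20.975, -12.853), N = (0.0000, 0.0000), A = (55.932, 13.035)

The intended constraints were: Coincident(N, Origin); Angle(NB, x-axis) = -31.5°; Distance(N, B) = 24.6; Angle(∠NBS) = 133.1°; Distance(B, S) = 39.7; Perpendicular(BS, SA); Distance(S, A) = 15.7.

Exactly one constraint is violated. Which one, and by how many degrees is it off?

Perpendicular(BS, SA) — off by 3.20°.

N = (0.00, 0.00) ✓; NB at -31.50° ✓; |NB| = 24.60 ✓; ∠NBS = 133.1° ✓; |BS| = 39.70 ✓; ∠(BS, SA) = 86.80° ✗; |SA| = 15.70 ✓.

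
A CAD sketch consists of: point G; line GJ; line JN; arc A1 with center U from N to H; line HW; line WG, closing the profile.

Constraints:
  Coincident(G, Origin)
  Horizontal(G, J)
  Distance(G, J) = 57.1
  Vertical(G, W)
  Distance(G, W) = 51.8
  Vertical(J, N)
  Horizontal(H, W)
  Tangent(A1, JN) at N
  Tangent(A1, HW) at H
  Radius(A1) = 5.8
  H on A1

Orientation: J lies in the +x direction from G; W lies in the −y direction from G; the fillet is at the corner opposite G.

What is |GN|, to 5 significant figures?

73.324

The virtual corner opposite G is at (57.100, -51.800). Since A1 is tangent to JN there, UN ⟂ JN and the tangent condition forces UH to be normal to HW, with radius 5.8, so the center U sits 5.8 in from both sides at U = (51.300, -46.000). That places the tangent points at N = (57.100, -46.000) on JN and H = (51.300, -51.800) on HW. Then |GN| = |N − G| = 73.324.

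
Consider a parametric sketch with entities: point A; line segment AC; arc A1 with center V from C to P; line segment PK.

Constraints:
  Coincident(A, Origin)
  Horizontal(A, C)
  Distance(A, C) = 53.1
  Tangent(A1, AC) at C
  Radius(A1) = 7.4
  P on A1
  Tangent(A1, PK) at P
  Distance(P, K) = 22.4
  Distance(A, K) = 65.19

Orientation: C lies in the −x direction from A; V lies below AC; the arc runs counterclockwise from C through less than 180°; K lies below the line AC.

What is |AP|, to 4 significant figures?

61.01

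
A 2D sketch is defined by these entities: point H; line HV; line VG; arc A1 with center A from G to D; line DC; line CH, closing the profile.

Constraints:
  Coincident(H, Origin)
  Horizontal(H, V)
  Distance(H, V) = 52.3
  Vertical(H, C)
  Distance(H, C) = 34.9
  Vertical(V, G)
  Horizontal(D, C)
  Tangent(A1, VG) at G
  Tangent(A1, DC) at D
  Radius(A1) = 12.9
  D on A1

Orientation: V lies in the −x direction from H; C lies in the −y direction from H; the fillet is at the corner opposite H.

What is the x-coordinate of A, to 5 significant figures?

-39.400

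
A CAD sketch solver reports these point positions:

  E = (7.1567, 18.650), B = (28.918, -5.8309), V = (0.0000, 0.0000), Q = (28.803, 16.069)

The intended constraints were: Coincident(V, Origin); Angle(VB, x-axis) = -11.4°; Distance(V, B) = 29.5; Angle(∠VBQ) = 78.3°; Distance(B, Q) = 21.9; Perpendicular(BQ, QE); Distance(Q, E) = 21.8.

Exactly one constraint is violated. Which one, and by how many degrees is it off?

Perpendicular(BQ, QE) — off by 7.10°.

V = (0.00, 0.00) ✓; VB at -11.40° ✓; |VB| = 29.50 ✓; ∠VBQ = 78.30° ✓; |BQ| = 21.90 ✓; ∠(BQ, QE) = 82.90° ✗; |QE| = 21.80 ✓.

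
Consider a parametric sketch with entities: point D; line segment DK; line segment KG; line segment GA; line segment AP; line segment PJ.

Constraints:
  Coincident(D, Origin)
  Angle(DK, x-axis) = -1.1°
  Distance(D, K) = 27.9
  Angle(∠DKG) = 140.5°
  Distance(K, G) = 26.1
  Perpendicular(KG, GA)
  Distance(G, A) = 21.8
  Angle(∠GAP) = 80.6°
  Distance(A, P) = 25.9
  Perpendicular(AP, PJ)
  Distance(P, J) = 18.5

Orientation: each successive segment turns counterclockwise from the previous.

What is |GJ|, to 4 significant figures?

22.54

D is at the origin; DK runs at -1.1° with length 27.9, so K = (27.89, -0.5356). ∠DKG = 140.5° gives KG at 38.40° from the x-axis; with |KG| = 26.1, G = (48.35, 15.68). KG ⟂ GA, so GA runs at 128.4°; with |GA| = 21.8, A = (34.81, 32.76). ∠GAP = 80.6° gives AP at -132.2° from the x-axis; with |AP| = 25.9, P = (17.41, 13.57). AP ⟂ PJ, so PJ runs at -42.20°; with |PJ| = 18.5, J = (31.12, 1.147). Then |GJ| = |J − G| = 22.54.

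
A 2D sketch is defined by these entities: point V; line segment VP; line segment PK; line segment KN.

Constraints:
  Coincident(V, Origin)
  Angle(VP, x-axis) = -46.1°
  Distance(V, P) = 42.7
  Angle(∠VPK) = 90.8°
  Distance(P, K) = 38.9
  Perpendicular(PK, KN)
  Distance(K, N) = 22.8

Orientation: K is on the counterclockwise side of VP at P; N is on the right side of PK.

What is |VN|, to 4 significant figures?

76.48

∠VPK = 90.8°, so PK runs at -46.1° + (180° − 90.8°) = 43.10° from the x-axis; with |PK| = 38.9, K = P + 38.9·(cos 43.10°, sin 43.10°) = (58.01, -4.188). PK is perpendicular to KN; with |KN| = 22.8 on the right of PK, N = K + 22.8·(0.6833, -0.7302) = (73.59, -20.84). Then |VN| = |N − V| = 76.48.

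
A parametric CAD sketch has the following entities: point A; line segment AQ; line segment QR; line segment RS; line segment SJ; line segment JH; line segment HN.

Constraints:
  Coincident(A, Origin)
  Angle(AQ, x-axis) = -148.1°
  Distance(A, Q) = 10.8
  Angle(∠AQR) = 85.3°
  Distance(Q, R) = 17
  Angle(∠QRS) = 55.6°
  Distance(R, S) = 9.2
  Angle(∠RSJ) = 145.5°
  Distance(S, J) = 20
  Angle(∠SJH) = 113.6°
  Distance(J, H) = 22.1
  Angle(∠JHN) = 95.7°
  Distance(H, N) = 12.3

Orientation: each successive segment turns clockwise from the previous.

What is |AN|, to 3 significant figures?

26.2

A is at the origin; AQ runs at -148.1° with length 10.8, so Q = (-9.17, -5.71). ∠AQR = 85.3° gives QR at 117° from the x-axis; with |QR| = 17.0, R = (-16.9, 9.41). ∠QRS = 55.6° gives RS at -7.20° from the x-axis; with |RS| = 9.2, S = (-7.81, 8.26). ∠RSJ = 145.5° gives SJ at -41.7° from the x-axis; with |SJ| = 20.0, J = (7.12, -5.04). ∠SJH = 113.6° gives JH at -108° from the x-axis; with |JH| = 22.1, H = (0.255, -26.1). ∠JHN = 95.7° gives HN at 168° from the x-axis; with |HN| = 12.3, N = (-11.8, -23.4). Then |AN| = |N − A| = 26.2.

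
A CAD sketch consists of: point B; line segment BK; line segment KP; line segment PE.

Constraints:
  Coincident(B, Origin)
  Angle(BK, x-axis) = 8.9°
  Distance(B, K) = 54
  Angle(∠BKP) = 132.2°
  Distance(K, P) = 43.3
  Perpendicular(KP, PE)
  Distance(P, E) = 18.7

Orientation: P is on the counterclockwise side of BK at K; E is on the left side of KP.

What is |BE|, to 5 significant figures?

82.375

B is at the origin; BK runs at 8.9° with length 54.0, so K = 54.0·(cos 8.9°, sin 8.9°) = (53.350, 8.3544). ∠BKP = 132.2°, so KP runs at 8.9° + (180° − 132.2°) = 56.700° from the x-axis; with |KP| = 43.3, P = K + 43.3·(cos 56.700°, sin 56.700°) = (77.123, 44.545). The perpendicularity gives PE at right angles to KP; with |PE| = 18.7 on the left of KP, E = P + 18.7·(-0.83581, 0.54902) = (61.493, 54.812). Then |BE| = |E − B| = 82.375.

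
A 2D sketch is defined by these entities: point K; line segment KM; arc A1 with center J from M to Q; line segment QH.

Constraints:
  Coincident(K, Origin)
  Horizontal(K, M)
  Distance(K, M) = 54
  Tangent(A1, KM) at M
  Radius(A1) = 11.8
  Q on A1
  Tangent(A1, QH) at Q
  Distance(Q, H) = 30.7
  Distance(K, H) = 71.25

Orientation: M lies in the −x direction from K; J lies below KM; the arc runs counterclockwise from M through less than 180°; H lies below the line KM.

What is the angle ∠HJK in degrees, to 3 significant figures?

105°

K is at the origin; KM is horizontal with |KM| = 54.0 and M on the −x side, so M = (-54.0, 0.00). Since A1 is tangent to KM there, JM ⟂ KM, so J = M + (0, -11.8) = (-54.0, -11.8). Since JQ ⟂ QH (tangency), |JH| = √(11.8² + 30.7²) = 32.9 regardless of where Q sits on A1. So H lies on both circle(K, 71.25) and circle(J, 32.9); the below-KM intersection is H = (-55.5, -44.7). Q is the foot of the tangent from H: Q = (-65.2, -15.5).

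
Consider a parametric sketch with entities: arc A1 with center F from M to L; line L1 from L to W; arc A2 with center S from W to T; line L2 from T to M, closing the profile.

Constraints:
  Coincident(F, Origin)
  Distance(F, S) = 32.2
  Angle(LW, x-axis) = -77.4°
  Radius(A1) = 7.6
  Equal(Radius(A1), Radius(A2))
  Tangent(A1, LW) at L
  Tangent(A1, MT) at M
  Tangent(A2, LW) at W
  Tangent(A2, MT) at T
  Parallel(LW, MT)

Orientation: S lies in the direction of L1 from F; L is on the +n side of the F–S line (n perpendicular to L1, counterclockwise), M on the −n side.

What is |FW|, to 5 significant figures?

33.085

The slot axis is L1's direction at -77.4°, so u = (cos -77.4°, sin -77.4°) = (0.21814, -0.97592) and n = (−sin -77.4°, cos -77.4°) = (0.97592, 0.21814). F is at the origin and S lies 32.2 along u from F, so S = 32.2·u = (7.0242, -31.425). Tangency of A1 to both parallel lines with radius 7.6 puts L and M at F ± 7.6·n: L = (7.4170, 1.6579), M = (-7.4170, -1.6579). Equal radii place W and T the same way about S: W = S + 7.6·n = (14.441, -29.767), T = S − 7.6·n = (-0.39276, -33.082). Then |FW| = |W − F| = 33.085.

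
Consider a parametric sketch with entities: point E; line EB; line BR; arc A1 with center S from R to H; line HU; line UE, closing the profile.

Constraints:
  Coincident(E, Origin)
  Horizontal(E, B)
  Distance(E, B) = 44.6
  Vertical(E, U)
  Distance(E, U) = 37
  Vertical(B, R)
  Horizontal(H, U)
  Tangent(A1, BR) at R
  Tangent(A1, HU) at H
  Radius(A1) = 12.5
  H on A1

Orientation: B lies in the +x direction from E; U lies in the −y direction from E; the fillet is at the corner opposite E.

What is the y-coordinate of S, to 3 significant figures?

-24.5

EU is vertical with |EU| = 37.0 and U on the −y side, so U = (0.00, -37.0). The virtual corner opposite E is at (44.6, -37.0). A1 meets BR tangentially, so SR is at right angles to BR and since A1 is tangent to HU there, SH ⟂ HU, with radius 12.5, so the center S sits 12.5 in from both sides at S = (32.1, -24.5). So S.y = -24.5.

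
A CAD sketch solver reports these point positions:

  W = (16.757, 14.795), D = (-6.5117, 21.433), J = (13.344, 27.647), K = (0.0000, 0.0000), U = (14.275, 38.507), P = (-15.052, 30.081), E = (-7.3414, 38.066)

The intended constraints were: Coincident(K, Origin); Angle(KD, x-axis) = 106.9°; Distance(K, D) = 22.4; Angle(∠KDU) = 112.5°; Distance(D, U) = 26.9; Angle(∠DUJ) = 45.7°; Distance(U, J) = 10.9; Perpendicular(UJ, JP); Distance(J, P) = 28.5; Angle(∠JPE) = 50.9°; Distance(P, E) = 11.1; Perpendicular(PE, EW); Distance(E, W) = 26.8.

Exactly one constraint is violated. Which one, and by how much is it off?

Distance(E, W) = 26.8 — off by 6.70.

K = (0.00, 0.00) ✓; KD at 106.9° ✓; |KD| = 22.40 ✓; ∠KDU = 112.5° ✓; |DU| = 26.90 ✓; ∠DUJ = 45.70° ✓; |UJ| = 10.90 ✓; ∠(UJ, JP) = 90.00° ✓; |JP| = 28.50 ✓; ∠JPE = 50.90° ✓; |PE| = 11.10 ✓; ∠(PE, EW) = 90.00° ✓; |EW| = 33.50 ✗.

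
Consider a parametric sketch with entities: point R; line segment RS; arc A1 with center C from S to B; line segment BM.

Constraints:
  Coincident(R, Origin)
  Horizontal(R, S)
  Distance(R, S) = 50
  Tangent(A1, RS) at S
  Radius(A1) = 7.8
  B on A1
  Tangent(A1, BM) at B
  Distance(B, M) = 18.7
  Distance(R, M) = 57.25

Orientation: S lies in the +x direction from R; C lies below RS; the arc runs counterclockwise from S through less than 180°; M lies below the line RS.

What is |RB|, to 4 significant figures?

44.12

R is at the origin; R and S share the same y with |RS| = 50.0 and S on the +x side, so S = (50.00, 0.000). Since A1 is tangent to RS there, CS ⟂ RS, so C = S + (0, -7.8) = (50.00, -7.800). Since CB ⟂ BM (tangency), |CM| = √(7.8² + 18.7²) = 20.26 regardless of where B sits on A1. So M lies on both circle(R, 57.25) and circle(C, 20.26); the below-RS intersection is M = (49.90, -28.06). B is the foot of the tangent from M: B = (42.79, -10.77).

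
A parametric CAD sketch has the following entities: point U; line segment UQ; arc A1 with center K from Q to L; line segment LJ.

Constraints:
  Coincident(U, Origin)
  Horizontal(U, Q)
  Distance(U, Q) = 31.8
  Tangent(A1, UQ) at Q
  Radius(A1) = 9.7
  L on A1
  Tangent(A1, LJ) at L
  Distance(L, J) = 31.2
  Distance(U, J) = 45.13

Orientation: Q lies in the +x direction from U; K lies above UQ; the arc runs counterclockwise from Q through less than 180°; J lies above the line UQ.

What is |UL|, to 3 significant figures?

42.5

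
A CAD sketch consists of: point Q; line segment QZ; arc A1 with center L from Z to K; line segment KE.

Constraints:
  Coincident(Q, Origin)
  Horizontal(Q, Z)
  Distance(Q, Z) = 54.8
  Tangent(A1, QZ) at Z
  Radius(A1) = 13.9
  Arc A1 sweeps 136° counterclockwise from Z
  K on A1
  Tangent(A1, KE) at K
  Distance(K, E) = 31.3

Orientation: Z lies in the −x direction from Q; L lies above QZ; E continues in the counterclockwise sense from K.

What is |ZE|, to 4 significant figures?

47.42

On A1, Z sits at bearing -90° from L; a 136° counterclockwise sweep puts K at bearing 46°, so K = L + 13.9·(cos 46°, sin 46°) = (-45.14, 23.90). A1 meets KE tangentially, so LK is at right angles to KE, so KE runs along (−sin 46°, cos 46°); with |KE| = 31.3, E = (-67.66, 45.64). Then |ZE| = |E − Z| = 47.42.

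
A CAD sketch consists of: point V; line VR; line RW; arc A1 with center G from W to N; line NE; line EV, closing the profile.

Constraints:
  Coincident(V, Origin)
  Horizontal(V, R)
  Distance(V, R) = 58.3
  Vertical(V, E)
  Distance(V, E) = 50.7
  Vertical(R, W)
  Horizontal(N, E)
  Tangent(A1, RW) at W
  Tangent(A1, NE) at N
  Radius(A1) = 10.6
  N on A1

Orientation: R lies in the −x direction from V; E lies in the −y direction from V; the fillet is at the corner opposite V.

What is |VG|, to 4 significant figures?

62.32

V is at the origin; VR is horizontal with |VR| = 58.3 and R on the −x side, so R = (-58.30, 0.000). VE is vertical with |VE| = 50.7 and E on the −y side, so E = (0.000, -50.70). The virtual corner opposite V is at (-58.30, -50.70). Since A1 is tangent to RW there, GW ⟂ RW and the tangent condition forces GN to be normal to NE, with radius 10.6, so the center G sits 10.6 in from both sides at G = (-47.70, -40.10). Then |VG| = |G − V| = 62.32.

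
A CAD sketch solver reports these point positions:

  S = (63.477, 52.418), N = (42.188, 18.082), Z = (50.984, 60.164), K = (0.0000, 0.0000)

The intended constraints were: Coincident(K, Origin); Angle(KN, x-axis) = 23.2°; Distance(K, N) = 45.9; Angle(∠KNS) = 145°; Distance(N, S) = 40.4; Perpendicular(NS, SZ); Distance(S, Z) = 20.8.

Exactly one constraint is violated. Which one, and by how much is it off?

Distance(S, Z) = 20.8 — off by 6.10.

K = (0.00, 0.00) ✓; KN at 23.20° ✓; |KN| = 45.90 ✓; ∠KNS = 145.0° ✓; |NS| = 40.40 ✓; ∠(NS, SZ) = 90.00° ✓; |SZ| = 14.70 ✗.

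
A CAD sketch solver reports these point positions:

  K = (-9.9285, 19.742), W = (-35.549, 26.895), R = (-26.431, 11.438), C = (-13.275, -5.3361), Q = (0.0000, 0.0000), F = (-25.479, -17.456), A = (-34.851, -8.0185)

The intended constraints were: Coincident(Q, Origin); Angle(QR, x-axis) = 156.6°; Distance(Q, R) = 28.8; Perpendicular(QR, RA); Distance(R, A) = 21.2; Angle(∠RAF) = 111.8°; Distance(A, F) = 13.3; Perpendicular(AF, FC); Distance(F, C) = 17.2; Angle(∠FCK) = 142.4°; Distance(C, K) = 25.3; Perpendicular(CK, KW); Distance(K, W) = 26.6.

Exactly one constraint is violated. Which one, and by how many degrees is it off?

Perpendicular(CK, KW) — off by 8.00°.

Q = (0.00, 0.00) ✓; QR at 156.6° ✓; |QR| = 28.80 ✓; ∠(QR, RA) = 90.00° ✓; |RA| = 21.20 ✓; ∠RAF = 111.8° ✓; |AF| = 13.30 ✓; ∠(AF, FC) = 90.00° ✓; |FC| = 17.20 ✓; ∠FCK = 142.4° ✓; |CK| = 25.30 ✓; ∠(CK, KW) = 82.00° ✗; |KW| = 26.60 ✓.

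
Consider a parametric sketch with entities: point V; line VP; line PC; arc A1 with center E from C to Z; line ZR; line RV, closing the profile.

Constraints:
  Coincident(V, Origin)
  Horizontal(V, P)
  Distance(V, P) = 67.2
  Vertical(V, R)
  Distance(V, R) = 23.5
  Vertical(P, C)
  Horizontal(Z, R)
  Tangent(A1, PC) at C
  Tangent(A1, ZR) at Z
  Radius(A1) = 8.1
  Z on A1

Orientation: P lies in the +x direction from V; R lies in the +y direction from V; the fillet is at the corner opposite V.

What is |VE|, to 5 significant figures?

61.073

V is at the origin; V and P share the same y with |VP| = 67.2 and P on the +x side, so P = (67.200, 0.0000). V and R share the same x with |VR| = 23.5 and R on the +y side, so R = (0.0000, 23.500). The virtual corner opposite V is at (67.200, 23.500). A1 meets PC tangentially, so EC is at right angles to PC and since A1 is tangent to ZR there, EZ ⟂ ZR, with radius 8.1, so the center E sits 8.1 in from both sides at E = (59.100, 15.400). Then |VE| = |E − V| = 61.073.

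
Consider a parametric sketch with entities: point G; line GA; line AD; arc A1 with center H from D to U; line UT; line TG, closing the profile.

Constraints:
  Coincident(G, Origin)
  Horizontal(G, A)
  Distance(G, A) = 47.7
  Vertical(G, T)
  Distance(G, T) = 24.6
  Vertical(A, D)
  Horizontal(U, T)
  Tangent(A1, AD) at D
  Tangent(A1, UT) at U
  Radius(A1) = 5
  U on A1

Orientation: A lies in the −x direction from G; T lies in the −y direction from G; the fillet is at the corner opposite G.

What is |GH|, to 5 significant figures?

46.984

G is at the origin; GA is horizontal with |GA| = 47.7 and A on the −x side, so A = (-47.700, 0.0000). GT is vertical with |GT| = 24.6 and T on the −y side, so T = (0.0000, -24.600). The virtual corner opposite G is at (-47.700, -24.600). Tangency of A1 to AD means the radius HD is perpendicular to AD and A1 meets UT tangentially, so HU is at right angles to UT, with radius 5.0, so the center H sits 5.0 in from both sides at H = (-42.700, -19.600). Then |GH| = |H − G| = 46.984.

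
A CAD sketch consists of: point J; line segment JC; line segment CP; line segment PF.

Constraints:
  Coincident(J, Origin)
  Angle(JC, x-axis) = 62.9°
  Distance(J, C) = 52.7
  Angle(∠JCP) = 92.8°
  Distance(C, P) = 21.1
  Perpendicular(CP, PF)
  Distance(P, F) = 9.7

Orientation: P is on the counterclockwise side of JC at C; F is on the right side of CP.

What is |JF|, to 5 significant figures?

66.681

J is at the origin; JC runs at 62.9° with length 52.7, so C = 52.7·(cos 62.9°, sin 62.9°) = (24.007, 46.914). ∠JCP = 92.8°, so CP runs at 62.9° + (180° − 92.8°) = 150.10° from the x-axis; with |CP| = 21.1, P = C + 21.1·(cos 150.10°, sin 150.10°) = (5.7157, 57.432). CP ⟂ PF; with |PF| = 9.7 on the right of CP, F = P + 9.7·(0.49849, 0.86690) = (10.551, 65.841). Then |JF| = |F − J| = 66.681.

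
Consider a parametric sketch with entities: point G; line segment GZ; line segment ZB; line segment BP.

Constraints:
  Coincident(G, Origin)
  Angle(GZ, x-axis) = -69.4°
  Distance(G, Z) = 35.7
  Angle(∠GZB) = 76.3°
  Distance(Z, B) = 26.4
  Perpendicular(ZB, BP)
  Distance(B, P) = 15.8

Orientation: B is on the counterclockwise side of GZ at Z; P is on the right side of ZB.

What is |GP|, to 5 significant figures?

53.579

∠GZB = 76.3°, so ZB runs at -69.4° + (180° − 76.3°) = 34.300° from the x-axis; with |ZB| = 26.4, B = Z + 26.4·(cos 34.300°, sin 34.300°) = (34.370, -18.540). The perpendicularity gives BP at right angles to ZB; with |BP| = 15.8 on the right of ZB, P = B + 15.8·(0.56353, -0.82610) = (43.273, -31.593). Then |GP| = |P − G| = 53.579.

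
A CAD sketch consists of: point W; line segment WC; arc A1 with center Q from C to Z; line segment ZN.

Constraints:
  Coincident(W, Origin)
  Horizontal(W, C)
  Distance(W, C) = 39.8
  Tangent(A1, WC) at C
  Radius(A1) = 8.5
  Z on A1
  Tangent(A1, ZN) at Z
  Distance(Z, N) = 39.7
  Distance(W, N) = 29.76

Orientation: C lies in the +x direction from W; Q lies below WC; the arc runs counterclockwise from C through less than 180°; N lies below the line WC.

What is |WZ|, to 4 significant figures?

34.08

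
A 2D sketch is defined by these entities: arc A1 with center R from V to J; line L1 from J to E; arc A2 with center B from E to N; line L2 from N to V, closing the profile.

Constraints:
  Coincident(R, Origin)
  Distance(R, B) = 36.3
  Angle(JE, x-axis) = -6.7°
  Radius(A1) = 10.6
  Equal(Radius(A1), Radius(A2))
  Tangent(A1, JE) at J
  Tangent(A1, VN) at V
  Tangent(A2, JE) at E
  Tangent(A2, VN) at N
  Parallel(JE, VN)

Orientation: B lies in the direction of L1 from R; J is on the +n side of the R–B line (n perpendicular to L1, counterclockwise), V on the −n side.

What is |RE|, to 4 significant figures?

37.82

The slot axis is L1's direction at -6.7°, so u = (cos -6.7°, sin -6.7°) = (0.9932, -0.1167) and n = (−sin -6.7°, cos -6.7°) = (0.1167, 0.9932). R is at the origin and B lies 36.3 along u from R, so B = 36.3·u = (36.05, -4.235). Tangency of A1 to both parallel lines with radius 10.6 puts J and V at R ± 10.6·n: J = (1.237, 10.53), V = (-1.237, -10.53). Equal radii place E and N the same way about B: E = B + 10.6·n = (37.29, 6.292), N = B − 10.6·n = (34.82, -14.76). Then |RE| = |E − R| = 37.82.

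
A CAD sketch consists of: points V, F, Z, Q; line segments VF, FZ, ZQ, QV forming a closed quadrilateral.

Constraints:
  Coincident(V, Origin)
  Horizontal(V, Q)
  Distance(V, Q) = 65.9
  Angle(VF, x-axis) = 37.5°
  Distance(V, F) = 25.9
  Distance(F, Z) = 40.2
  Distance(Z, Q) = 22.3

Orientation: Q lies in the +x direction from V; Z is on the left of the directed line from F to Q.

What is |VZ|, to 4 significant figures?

64.07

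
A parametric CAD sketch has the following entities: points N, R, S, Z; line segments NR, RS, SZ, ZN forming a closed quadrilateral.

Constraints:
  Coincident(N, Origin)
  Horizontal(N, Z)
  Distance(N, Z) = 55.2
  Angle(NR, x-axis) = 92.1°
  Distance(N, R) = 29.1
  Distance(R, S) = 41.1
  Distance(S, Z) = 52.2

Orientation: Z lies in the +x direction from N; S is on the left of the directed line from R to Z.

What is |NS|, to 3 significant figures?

59.8

Checks: |RS| = 41.10 ✓; |SZ| = 52.20 ✓.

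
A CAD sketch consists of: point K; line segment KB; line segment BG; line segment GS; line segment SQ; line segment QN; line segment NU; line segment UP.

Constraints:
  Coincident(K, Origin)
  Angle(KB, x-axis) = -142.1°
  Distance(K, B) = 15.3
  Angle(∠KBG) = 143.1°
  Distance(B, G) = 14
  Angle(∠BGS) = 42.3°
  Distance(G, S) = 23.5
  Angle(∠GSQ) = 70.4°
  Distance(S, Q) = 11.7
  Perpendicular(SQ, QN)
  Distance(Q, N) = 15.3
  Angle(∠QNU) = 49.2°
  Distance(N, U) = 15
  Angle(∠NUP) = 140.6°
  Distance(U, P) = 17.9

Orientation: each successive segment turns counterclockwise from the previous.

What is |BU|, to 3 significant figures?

13.5

K is at the origin; KB runs at -142.1° with length 15.3, so B = (-12.1, -9.40). ∠KBG = 143.1° gives BG at -105° from the x-axis; with |BG| = 14.0, G = (-15.7, -22.9). ∠BGS = 42.3° gives GS at 32.5° from the x-axis; with |GS| = 23.5, S = (4.08, -10.3). ∠GSQ = 70.4° gives SQ at 142° from the x-axis; with |SQ| = 11.7, Q = (-5.16, -3.10). SQ ⟂ QN, so QN runs at -128°; with |QN| = 15.3, N = (-14.6, -15.2). ∠QNU = 49.2° gives NU at 2.90° from the x-axis; with |NU| = 15.0, U = (0.426, -14.4). Then |BU| = |U − B| = 13.5.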